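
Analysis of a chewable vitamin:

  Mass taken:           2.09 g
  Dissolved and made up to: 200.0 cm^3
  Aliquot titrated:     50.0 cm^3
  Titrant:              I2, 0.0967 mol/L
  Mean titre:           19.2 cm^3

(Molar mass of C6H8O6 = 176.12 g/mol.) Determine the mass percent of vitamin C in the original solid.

62.6 %

C6H8O6 + I2 → C6H6O6 + 2 HI
n(I2) per titration = 0.0192 × 0.0967 = 1.86 × 10^-3 mol
n(C6H8O6) in each aliquot = 1.86 × 10^-3 mol (1:1 ratio)
n(C6H8O6) in the whole flask = 1.86 × 10^-3 × 200.0/50.0 = 7.43 × 10^-3 mol
mass of C6H8O6 = 7.43 × 10^-3 × 176.12 = 1.31 g
% C6H8O6 = 1.31 / 2.09 × 100 = 62.6 %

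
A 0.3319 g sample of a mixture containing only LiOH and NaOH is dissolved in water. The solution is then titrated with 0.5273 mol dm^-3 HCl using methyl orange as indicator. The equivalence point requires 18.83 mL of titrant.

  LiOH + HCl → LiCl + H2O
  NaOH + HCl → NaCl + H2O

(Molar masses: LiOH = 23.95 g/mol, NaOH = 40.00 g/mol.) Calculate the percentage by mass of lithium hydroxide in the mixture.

n(HCl) = 0.01883 × 0.5273 = 9.929 × 10^-3 mol
Let x = n(LiOH), y = n(NaOH).
Titrant: 1x + 1y = 9.929 × 10^-3;  mass: 23.95x + 40.00y = 0.3319
Solving, x = 4.066 × 10^-3 mol, y = 5.863 × 10^-3 mol
mass of LiOH = 4.066 × 10^-3 × 23.95 = 0.09739 g
% LiOH = 0.09739 / 0.3319 × 100 = 29.34 %

29.34 %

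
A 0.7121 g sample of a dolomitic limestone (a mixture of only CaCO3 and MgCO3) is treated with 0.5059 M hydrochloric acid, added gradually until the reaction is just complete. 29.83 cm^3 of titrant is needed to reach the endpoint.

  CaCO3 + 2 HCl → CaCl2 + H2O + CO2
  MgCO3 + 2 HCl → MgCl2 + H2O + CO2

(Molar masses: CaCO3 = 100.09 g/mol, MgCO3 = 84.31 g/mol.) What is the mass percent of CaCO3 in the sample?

n(HCl) = 0.02983 × 0.5059 = 0.01509 mol
Let x = n(CaCO3), y = n(MgCO3).
Titrant: 2x + 2y = 0.01509;  mass: 100.09x + 84.31y = 0.7121
Solving, x = 4.812 × 10^-3 mol, y = 2.733 × 10^-3 mol
mass of CaCO3 = 4.812 × 10^-3 × 100.09 = 0.4817 g
% CaCO3 = 0.4817 / 0.7121 × 100 = 67.64 %

67.64 %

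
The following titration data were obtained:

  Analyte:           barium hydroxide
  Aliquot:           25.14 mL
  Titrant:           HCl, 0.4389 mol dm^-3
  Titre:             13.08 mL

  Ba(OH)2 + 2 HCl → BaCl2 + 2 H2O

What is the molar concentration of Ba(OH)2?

0.1142 mol/L

n(HCl) = 0.01308 L × 0.4389 mol/L = 5.741 × 10^-3 mol
From the 1:2 mole ratio, n(Ba(OH)2) = 1/2 × 5.741 × 10^-3 = 2.870 × 10^-3 mol
[Ba(OH)2] = 2.870 × 10^-3 mol / 0.02514 L = 0.1142 mol/L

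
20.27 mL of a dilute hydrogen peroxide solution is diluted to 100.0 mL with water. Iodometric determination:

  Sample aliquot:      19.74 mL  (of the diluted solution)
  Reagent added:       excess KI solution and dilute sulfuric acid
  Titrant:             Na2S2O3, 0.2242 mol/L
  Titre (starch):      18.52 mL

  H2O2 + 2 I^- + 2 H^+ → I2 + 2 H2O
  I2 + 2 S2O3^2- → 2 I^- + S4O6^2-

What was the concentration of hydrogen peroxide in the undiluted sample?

0.5189 mol/L

n(S2O3^2-) = 0.01852 × 0.2242 = 4.152 × 10^-3 mol
n(I2) = n(S2O3^2-)/2 = 2.076 × 10^-3 mol
n(H2O2) in the aliquot = 2.076 × 10^-3 mol (1:1 ratio)
[H2O2]_dilute = 2.076 × 10^-3 / 0.01974 = 0.1052 mol/L
[H2O2]_original = 0.1052 × 100.0/20.27 = 0.5189 mol/L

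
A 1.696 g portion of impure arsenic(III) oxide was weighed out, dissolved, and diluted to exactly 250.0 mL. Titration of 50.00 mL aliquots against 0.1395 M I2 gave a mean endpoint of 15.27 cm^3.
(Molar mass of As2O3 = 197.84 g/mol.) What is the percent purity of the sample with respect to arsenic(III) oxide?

62.12 %

As2O3 + 2 I2 + 2 H2O → As2O5 + 4 HI
n(I2) per titration = 0.01527 × 0.1395 = 2.130 × 10^-3 mol
From the 1:2 ratio, n(As2O3) in each aliquot = 1/2 × 2.130 × 10^-3 = 1.065 × 10^-3 mol
n(As2O3) in the whole flask = 1.065 × 10^-3 × 250.0/50.00 = 5.325 × 10^-3 mol
mass of As2O3 = 5.325 × 10^-3 × 197.84 = 1.054 g
% As2O3 = 1.054 / 1.696 × 100 = 62.12 %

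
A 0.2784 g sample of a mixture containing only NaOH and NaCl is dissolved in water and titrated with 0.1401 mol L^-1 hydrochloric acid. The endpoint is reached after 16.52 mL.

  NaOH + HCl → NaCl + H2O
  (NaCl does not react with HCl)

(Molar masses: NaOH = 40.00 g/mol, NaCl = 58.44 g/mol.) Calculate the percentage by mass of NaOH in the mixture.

n(HCl) = 0.01652 × 0.1401 = 2.314 × 10^-3 mol
Let x = n(NaOH), y = n(NaCl).
Titrant: 1x = 2.314 × 10^-3;  mass: 40.00x + 58.44y = 0.2784
Solving, x = 2.314 × 10^-3 mol, y = 3.180 × 10^-3 mol
mass of NaOH = 2.314 × 10^-3 × 40.00 = 0.09258 g
% NaOH = 0.09258 / 0.2784 × 100 = 33.25 %

33.25 %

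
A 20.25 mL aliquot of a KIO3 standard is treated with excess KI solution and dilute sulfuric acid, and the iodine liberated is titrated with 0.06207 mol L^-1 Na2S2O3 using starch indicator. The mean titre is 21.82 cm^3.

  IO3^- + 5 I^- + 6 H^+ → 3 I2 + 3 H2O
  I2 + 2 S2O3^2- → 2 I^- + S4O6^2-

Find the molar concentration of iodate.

n(S2O3^2-) = 0.02182 × 0.06207 = 1.354 × 10^-3 mol
n(I2) = n(S2O3^2-)/2 = 6.772 × 10^-4 mol
From the 1:3 ratio, n(IO3^-) in the aliquot = 1/3 × 6.772 × 10^-4 = 2.257 × 10^-4 mol
[IO3^-] = 2.257 × 10^-4 / 0.02025 = 0.01115 mol/L

0.01115 mol/L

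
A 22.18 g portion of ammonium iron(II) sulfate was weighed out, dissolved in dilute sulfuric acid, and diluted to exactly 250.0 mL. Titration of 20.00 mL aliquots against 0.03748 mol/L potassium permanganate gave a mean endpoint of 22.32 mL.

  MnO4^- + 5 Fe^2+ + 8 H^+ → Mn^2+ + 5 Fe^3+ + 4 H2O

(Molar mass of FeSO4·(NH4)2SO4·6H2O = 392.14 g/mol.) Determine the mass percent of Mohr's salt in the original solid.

n(KMnO4) per titration = 0.02232 × 0.03748 = 8.366 × 10^-4 mol
From the 5:1 ratio, n(FeSO4·(NH4)2SO4·6H2O) in each aliquot = 5/1 × 8.366 × 10^-4 = 4.183 × 10^-3 mol
n(FeSO4·(NH4)2SO4·6H2O) in the whole flask = 4.183 × 10^-3 × 250.0/20.00 = 0.05228 mol
mass of FeSO4·(NH4)2SO4·6H2O = 0.05228 × 392.14 = 20.50 g
% FeSO4·(NH4)2SO4·6H2O = 20.50 / 22.18 × 100 = 92.44 %

92.44 %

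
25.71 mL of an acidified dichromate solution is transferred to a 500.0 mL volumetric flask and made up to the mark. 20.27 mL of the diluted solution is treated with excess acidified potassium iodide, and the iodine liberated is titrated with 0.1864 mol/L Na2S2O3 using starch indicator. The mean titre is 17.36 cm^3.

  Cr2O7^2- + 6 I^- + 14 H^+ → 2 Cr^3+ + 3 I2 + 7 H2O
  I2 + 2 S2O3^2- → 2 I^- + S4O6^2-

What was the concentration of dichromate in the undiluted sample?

n(S2O3^2-) = 0.01736 × 0.1864 = 3.236 × 10^-3 mol
n(I2) = n(S2O3^2-)/2 = 1.618 × 10^-3 mol
From the 1:3 ratio, n(Cr2O7^2-) in the aliquot = 1/3 × 1.618 × 10^-3 = 5.393 × 10^-4 mol
[Cr2O7^2-]_dilute = 5.393 × 10^-4 / 0.02027 = 0.02661 mol/L
[Cr2O7^2-]_original = 0.02661 × 500.0/25.71 = 0.5174 mol/L

0.5174 mol/L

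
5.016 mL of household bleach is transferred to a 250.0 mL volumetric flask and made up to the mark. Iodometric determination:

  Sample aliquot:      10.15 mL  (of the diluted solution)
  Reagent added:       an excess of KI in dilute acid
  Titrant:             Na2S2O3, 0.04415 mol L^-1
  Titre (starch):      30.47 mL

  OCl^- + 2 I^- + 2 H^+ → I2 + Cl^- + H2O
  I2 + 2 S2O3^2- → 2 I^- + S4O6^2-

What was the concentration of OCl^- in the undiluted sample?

3.303 mol/L

n(S2O3^2-) = 0.03047 × 0.04415 = 1.345 × 10^-3 mol
n(I2) = n(S2O3^2-)/2 = 6.726 × 10^-4 mol
n(OCl^-) in the aliquot = 6.726 × 10^-4 mol (1:1 ratio)
[OCl^-]_dilute = 6.726 × 10^-4 / 0.01015 = 0.06627 mol/L
[OCl^-]_original = 0.06627 × 250.0/5.016 = 3.303 mol/L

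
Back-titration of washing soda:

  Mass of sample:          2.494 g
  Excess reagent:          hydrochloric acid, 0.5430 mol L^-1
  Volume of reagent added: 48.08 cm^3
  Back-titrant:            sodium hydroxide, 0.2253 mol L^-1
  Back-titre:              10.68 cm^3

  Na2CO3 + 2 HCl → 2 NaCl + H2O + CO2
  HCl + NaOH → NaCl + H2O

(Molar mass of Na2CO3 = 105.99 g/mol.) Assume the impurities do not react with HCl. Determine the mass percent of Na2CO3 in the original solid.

n(HCl) added = 0.04808 × 0.5430 = 0.02611 mol
n(NaOH) used in back-titration = 0.01068 × 0.2253 = 2.406 × 10^-3 mol
n(HCl) left over = 2.406 × 10^-3 mol (1:1 ratio)
n(HCl) consumed by analyte = 0.02611 − 2.406 × 10^-3 = 0.02370 mol
From the 1:2 ratio, n(Na2CO3) = 1/2 × 0.02370 = 0.01185 mol
mass of Na2CO3 = 0.01185 × 105.99 = 1.256 g
% Na2CO3 = 1.256 / 2.494 × 100 = 50.36 %

50.36 %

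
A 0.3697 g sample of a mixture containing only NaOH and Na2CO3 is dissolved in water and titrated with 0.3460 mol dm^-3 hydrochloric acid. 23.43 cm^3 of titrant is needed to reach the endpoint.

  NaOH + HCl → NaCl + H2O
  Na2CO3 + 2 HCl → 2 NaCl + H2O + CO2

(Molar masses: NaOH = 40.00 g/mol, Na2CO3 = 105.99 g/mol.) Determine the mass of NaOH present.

n(HCl) = 0.02343 × 0.3460 = 8.107 × 10^-3 mol
Let x = n(NaOH), y = n(Na2CO3).
Titrant: 1x + 2y = 8.107 × 10^-3;  mass: 40.00x + 105.99y = 0.3697
Solving, x = 4.611 × 10^-3 mol, y = 1.748 × 10^-3 mol
mass of NaOH = 4.611 × 10^-3 × 40.00 = 0.1844 g

0.1844 g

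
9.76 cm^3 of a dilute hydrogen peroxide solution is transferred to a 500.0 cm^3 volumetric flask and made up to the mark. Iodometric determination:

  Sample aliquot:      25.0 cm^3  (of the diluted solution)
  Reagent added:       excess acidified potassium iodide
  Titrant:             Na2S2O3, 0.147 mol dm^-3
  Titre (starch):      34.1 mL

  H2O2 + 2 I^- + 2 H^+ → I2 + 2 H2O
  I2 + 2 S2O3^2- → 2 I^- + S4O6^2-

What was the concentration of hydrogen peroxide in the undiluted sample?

5.14 mol/L

n(S2O3^2-) = 0.0341 × 0.147 = 5.01 × 10^-3 mol
n(I2) = n(S2O3^2-)/2 = 2.51 × 10^-3 mol
n(H2O2) in the aliquot = 2.51 × 10^-3 mol (1:1 ratio)
[H2O2]_dilute = 2.51 × 10^-3 / 0.0250 = 0.100 mol/L
[H2O2]_original = 0.100 × 500.0/9.76 = 5.14 mol/L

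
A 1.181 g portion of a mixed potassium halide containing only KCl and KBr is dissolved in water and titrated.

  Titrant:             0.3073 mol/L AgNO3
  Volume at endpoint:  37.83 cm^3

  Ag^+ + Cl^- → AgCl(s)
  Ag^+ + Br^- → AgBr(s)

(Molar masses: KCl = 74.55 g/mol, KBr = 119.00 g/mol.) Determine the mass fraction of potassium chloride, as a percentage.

28.74 %

n(AgNO3) = 0.03783 × 0.3073 = 0.01163 mol
Let x = n(KCl), y = n(KBr).
Titrant: 1x + 1y = 0.01163;  mass: 74.55x + 119.00y = 1.181
Solving, x = 4.553 × 10^-3 mol, y = 7.072 × 10^-3 mol
mass of KCl = 4.553 × 10^-3 × 74.55 = 0.3394 g
% KCl = 0.3394 / 1.181 × 100 = 28.74 %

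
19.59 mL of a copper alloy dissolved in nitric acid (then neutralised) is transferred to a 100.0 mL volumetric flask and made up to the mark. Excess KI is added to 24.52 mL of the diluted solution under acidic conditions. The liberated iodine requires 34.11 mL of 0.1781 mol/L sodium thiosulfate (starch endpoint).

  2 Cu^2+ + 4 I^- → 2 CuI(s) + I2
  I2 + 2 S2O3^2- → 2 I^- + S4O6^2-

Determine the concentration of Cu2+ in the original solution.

1.265 mol/L

n(S2O3^2-) = 0.03411 × 0.1781 = 6.075 × 10^-3 mol
n(I2) = n(S2O3^2-)/2 = 3.037 × 10^-3 mol
From the 2:1 ratio, n(Cu2+) in the aliquot = 2/1 × 3.037 × 10^-3 = 6.075 × 10^-3 mol
[Cu2+]_dilute = 6.075 × 10^-3 / 0.02452 = 0.2478 mol/L
[Cu2+]_original = 0.2478 × 100.0/19.59 = 1.265 mol/L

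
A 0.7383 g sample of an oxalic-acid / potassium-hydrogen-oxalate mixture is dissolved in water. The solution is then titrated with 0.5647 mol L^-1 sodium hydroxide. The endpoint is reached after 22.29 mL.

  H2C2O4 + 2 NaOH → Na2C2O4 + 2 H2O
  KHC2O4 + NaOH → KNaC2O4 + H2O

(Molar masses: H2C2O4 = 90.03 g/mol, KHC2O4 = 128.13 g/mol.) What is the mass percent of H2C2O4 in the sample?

64.15 %

n(NaOH) = 0.02229 × 0.5647 = 0.01259 mol
Let x = n(H2C2O4), y = n(KHC2O4).
Titrant: 2x + 1y = 0.01259;  mass: 90.03x + 128.13y = 0.7383
Solving, x = 5.261 × 10^-3 mol, y = 2.066 × 10^-3 mol
mass of H2C2O4 = 5.261 × 10^-3 × 90.03 = 0.4736 g
% H2C2O4 = 0.4736 / 0.7383 × 100 = 64.15 %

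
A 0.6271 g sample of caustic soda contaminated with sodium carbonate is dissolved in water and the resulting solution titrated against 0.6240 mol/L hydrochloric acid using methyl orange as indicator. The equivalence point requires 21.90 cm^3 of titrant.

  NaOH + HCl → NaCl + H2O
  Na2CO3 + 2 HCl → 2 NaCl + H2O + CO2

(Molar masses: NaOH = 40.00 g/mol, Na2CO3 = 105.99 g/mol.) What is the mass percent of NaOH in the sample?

n(HCl) = 0.02190 × 0.6240 = 0.01367 mol
Let x = n(NaOH), y = n(Na2CO3).
Titrant: 1x + 2y = 0.01367;  mass: 40.00x + 105.99y = 0.6271
Solving, x = 7.473 × 10^-3 mol, y = 3.096 × 10^-3 mol
mass of NaOH = 7.473 × 10^-3 × 40.00 = 0.2989 g
% NaOH = 0.2989 / 0.6271 × 100 = 47.67 %

47.67 %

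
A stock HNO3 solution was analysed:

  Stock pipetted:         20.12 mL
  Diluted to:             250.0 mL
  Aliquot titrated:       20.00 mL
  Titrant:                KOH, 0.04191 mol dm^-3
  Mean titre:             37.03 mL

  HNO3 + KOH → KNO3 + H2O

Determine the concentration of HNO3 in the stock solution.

n(KOH) = 0.03703 × 0.04191 = 1.552 × 10^-3 mol
n(HNO3) in the aliquot = 1.552 × 10^-3 mol (1:1 ratio)
[HNO3]_dilute = 1.552 × 10^-3 / 0.02000 = 0.07760 mol/L
Dilution factor = 250.0 / 20.12 = 12.43
[HNO3]_stock = 0.07760 × 12.43 = 0.9642 mol/L

0.9642 mol/L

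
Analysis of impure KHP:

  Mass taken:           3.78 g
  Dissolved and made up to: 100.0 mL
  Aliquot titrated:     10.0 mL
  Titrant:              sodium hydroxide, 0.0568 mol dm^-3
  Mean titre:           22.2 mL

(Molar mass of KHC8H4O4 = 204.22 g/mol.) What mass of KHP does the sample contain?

KHC8H4O4 + NaOH → KNaC8H4O4 + H2O
n(NaOH) per titration = 0.0222 × 0.0568 = 1.26 × 10^-3 mol
n(KHC8H4O4) in each aliquot = 1.26 × 10^-3 mol (1:1 ratio)
n(KHC8H4O4) in the whole flask = 1.26 × 10^-3 × 100.0/10.0 = 0.0126 mol
mass of KHC8H4O4 = 0.0126 × 204.22 = 2.58 g

2.58 g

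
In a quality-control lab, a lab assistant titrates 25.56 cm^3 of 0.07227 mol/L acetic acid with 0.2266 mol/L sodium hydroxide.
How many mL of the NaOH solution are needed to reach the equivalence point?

8.152 mL

CH3COOH + NaOH → CH3COONa + H2O
n(CH3COOH) = 0.02556 L × 0.07227 mol/L = 1.847 × 10^-3 mol
n(NaOH) = 1.847 × 10^-3 mol (1:1 stoichiometry)
V(NaOH) = 1.847 × 10^-3 mol / 0.2266 mol/L = 0.008152 L = 8.152 mL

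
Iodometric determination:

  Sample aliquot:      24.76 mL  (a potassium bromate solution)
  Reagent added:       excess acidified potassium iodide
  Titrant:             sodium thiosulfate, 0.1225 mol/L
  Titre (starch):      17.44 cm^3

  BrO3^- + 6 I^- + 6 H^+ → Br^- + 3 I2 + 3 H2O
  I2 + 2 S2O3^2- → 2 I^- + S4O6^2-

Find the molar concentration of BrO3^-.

n(S2O3^2-) = 0.01744 × 0.1225 = 2.136 × 10^-3 mol
n(I2) = n(S2O3^2-)/2 = 1.068 × 10^-3 mol
From the 1:3 ratio, n(BrO3^-) in the aliquot = 1/3 × 1.068 × 10^-3 = 3.561 × 10^-4 mol
[BrO3^-] = 3.561 × 10^-4 / 0.02476 = 0.01438 mol/L

0.01438 mol/L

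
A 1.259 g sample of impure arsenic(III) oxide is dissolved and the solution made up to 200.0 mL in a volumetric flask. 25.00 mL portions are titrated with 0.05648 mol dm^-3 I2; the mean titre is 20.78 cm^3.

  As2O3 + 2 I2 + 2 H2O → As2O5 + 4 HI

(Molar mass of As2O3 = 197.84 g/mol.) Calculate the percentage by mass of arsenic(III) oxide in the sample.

n(I2) per titration = 0.02078 × 0.05648 = 1.174 × 10^-3 mol
From the 1:2 ratio, n(As2O3) in each aliquot = 1/2 × 1.174 × 10^-3 = 5.868 × 10^-4 mol
n(As2O3) in the whole flask = 5.868 × 10^-4 × 200.0/25.00 = 4.695 × 10^-3 mol
mass of As2O3 = 4.695 × 10^-3 × 197.84 = 0.9288 g
% As2O3 = 0.9288 / 1.259 × 100 = 73.77 %

73.77 %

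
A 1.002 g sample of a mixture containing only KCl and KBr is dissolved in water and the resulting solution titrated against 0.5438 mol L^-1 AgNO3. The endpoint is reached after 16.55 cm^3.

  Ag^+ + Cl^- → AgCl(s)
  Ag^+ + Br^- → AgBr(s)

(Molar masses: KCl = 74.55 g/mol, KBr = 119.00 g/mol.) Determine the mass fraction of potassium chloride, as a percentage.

n(AgNO3) = 0.01655 × 0.5438 = 9.000 × 10^-3 mol
Let x = n(KCl), y = n(KBr).
Titrant: 1x + 1y = 9.000 × 10^-3;  mass: 74.55x + 119.00y = 1.002
Solving, x = 1.552 × 10^-3 mol, y = 7.448 × 10^-3 mol
mass of KCl = 1.552 × 10^-3 × 74.55 = 0.1157 g
% KCl = 0.1157 / 1.002 × 100 = 11.55 %

11.55 %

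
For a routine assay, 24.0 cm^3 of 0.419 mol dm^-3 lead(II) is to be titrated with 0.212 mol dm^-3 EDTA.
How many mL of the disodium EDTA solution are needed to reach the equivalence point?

Pb^2+ + EDTA^4- → [Pb(EDTA)]^2-
n(Pb2+) = 0.0240 L × 0.419 mol/L = 0.0101 mol
n(EDTA) = 0.0101 mol (1:1 stoichiometry)
V(EDTA) = 0.0101 mol / 0.212 mol/L = 0.0474 L = 47.4 mL

47.4 mL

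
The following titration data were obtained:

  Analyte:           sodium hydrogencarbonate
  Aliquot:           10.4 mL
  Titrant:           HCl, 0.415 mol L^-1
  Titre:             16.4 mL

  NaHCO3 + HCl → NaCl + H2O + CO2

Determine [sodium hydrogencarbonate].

n(HCl) = 0.0164 L × 0.415 mol/L = 6.81 × 10^-3 mol
n(NaHCO3) = 6.81 × 10^-3 mol (1:1 mole ratio)
[NaHCO3] = 6.81 × 10^-3 mol / 0.0104 L = 0.654 mol/L

0.654 mol/L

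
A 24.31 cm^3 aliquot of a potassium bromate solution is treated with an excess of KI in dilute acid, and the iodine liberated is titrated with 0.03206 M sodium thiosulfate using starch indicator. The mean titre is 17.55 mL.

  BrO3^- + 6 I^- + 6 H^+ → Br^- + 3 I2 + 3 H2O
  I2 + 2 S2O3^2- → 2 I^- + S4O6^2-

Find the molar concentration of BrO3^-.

0.003857 M

n(S2O3^2-) = 0.01755 × 0.03206 = 5.627 × 10^-4 mol
n(I2) = n(S2O3^2-)/2 = 2.813 × 10^-4 mol
From the 1:3 ratio, n(BrO3^-) in the aliquot = 1/3 × 2.813 × 10^-4 = 9.378 × 10^-5 mol
[BrO3^-] = 9.378 × 10^-5 / 0.02431 = 0.003857 mol/L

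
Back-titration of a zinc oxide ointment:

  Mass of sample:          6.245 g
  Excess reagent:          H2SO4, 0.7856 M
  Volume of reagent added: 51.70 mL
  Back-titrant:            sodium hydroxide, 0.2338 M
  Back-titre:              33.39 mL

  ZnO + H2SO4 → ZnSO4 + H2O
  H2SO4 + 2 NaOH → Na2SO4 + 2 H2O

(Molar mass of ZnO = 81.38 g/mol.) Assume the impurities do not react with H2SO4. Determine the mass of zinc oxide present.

n(H2SO4) added = 0.05170 × 0.7856 = 0.04062 mol
n(NaOH) used in back-titration = 0.03339 × 0.2338 = 7.807 × 10^-3 mol
From the 1:2 ratio, n(H2SO4) left over = 1/2 × 7.807 × 10^-3 = 3.903 × 10^-3 mol
n(H2SO4) consumed by analyte = 0.04062 − 3.903 × 10^-3 = 0.03671 mol
n(ZnO) = 0.03671 mol (1:1 ratio)
mass of ZnO = 0.03671 × 81.38 = 2.988 g

2.988 g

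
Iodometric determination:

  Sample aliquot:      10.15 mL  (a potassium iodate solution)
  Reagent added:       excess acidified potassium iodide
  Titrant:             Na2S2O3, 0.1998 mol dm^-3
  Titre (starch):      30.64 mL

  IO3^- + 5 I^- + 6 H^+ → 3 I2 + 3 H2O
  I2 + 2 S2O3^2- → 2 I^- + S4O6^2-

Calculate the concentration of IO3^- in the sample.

n(S2O3^2-) = 0.03064 × 0.1998 = 6.122 × 10^-3 mol
n(I2) = n(S2O3^2-)/2 = 3.061 × 10^-3 mol
From the 1:3 ratio, n(IO3^-) in the aliquot = 1/3 × 3.061 × 10^-3 = 1.020 × 10^-3 mol
[IO3^-] = 1.020 × 10^-3 / 0.01015 = 0.1005 mol/L

0.1005 mol/L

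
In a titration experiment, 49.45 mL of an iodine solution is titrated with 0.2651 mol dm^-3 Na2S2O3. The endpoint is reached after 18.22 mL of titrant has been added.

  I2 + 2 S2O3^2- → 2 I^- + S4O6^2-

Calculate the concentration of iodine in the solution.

n(Na2S2O3) = 0.01822 L × 0.2651 mol/L = 4.830 × 10^-3 mol
From the 1:2 mole ratio, n(I2) = 1/2 × 4.830 × 10^-3 = 2.415 × 10^-3 mol
[I2] = 2.415 × 10^-3 mol / 0.04945 L = 0.04884 mol/L

0.04884 mol/L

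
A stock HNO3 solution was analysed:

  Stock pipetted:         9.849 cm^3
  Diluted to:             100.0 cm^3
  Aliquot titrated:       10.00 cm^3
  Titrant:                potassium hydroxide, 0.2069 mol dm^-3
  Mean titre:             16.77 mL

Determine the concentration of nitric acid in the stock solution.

3.523 mol/L

HNO3 + KOH → KNO3 + H2O
n(KOH) = 0.01677 × 0.2069 = 3.470 × 10^-3 mol
n(HNO3) in the aliquot = 3.470 × 10^-3 mol (1:1 ratio)
[HNO3]_dilute = 3.470 × 10^-3 / 0.01000 = 0.3470 mol/L
Dilution factor = 100.0 / 9.849 = 10.15
[HNO3]_stock = 0.3470 × 10.15 = 3.523 mol/L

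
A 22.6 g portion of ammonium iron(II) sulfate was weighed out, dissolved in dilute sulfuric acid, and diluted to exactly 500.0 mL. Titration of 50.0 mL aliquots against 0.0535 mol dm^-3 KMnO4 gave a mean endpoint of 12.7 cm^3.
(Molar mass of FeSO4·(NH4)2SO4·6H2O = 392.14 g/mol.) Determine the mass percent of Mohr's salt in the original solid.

58.9 %

MnO4^- + 5 Fe^2+ + 8 H^+ → Mn^2+ + 5 Fe^3+ + 4 H2O
n(KMnO4) per titration = 0.0127 × 0.0535 = 6.79 × 10^-4 mol
From the 5:1 ratio, n(FeSO4·(NH4)2SO4·6H2O) in each aliquot = 5/1 × 6.79 × 10^-4 = 3.40 × 10^-3 mol
n(FeSO4·(NH4)2SO4·6H2O) in the whole flask = 3.40 × 10^-3 × 500.0/50.0 = 0.0340 mol
mass of FeSO4·(NH4)2SO4·6H2O = 0.0340 × 392.14 = 13.3 g
% FeSO4·(NH4)2SO4·6H2O = 13.3 / 22.6 × 100 = 58.9 %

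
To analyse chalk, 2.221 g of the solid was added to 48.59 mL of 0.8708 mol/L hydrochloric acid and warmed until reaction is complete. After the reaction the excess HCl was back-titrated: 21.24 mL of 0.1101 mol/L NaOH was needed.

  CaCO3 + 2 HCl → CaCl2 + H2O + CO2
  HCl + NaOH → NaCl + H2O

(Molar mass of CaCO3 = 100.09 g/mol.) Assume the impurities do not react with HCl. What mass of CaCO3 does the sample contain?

n(HCl) added = 0.04859 × 0.8708 = 0.04231 mol
n(NaOH) used in back-titration = 0.02124 × 0.1101 = 2.339 × 10^-3 mol
n(HCl) left over = 2.339 × 10^-3 mol (1:1 ratio)
n(HCl) consumed by analyte = 0.04231 − 2.339 × 10^-3 = 0.03997 mol
From the 1:2 ratio, n(CaCO3) = 1/2 × 0.03997 = 0.01999 mol
mass of CaCO3 = 0.01999 × 100.09 = 2.000 g

2.000 g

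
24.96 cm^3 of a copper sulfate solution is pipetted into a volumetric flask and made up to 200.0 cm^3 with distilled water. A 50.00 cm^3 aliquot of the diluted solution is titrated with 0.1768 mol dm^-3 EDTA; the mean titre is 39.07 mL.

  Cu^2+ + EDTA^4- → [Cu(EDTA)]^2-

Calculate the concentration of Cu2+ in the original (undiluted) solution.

n(EDTA) = 0.03907 × 0.1768 = 6.908 × 10^-3 mol
n(Cu2+) in the aliquot = 6.908 × 10^-3 mol (1:1 ratio)
[Cu2+]_dilute = 6.908 × 10^-3 / 0.05000 = 0.1382 mol/L
Dilution factor = 200.0 / 24.96 = 8.013
[Cu2+]_stock = 0.1382 × 8.013 = 1.107 mol/L

1.107 mol/L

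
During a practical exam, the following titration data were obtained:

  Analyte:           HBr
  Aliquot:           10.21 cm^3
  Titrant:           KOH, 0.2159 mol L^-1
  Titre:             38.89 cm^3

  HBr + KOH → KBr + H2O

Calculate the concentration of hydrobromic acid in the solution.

0.8224 mol/L

n(KOH) = 0.03889 L × 0.2159 mol/L = 8.396 × 10^-3 mol
n(HBr) = 8.396 × 10^-3 mol (1:1 mole ratio)
[HBr] = 8.396 × 10^-3 mol / 0.01021 L = 0.8224 mol/L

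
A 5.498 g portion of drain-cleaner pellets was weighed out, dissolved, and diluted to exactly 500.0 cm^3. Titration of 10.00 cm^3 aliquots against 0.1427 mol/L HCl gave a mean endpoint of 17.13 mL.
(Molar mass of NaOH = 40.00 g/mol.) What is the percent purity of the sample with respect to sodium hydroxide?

NaOH + HCl → NaCl + H2O
n(HCl) per titration = 0.01713 × 0.1427 = 2.444 × 10^-3 mol
n(NaOH) in each aliquot = 2.444 × 10^-3 mol (1:1 ratio)
n(NaOH) in the whole flask = 2.444 × 10^-3 × 500.0/10.00 = 0.1222 mol
mass of NaOH = 0.1222 × 40.00 = 4.889 g
% NaOH = 4.889 / 5.498 × 100 = 88.92 %

88.92 %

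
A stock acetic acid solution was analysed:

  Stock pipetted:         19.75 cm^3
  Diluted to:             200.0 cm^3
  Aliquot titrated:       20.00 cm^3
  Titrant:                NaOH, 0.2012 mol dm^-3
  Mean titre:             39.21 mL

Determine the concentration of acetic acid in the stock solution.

3.994 mol/L

CH3COOH + NaOH → CH3COONa + H2O
n(NaOH) = 0.03921 × 0.2012 = 7.889 × 10^-3 mol
n(CH3COOH) in the aliquot = 7.889 × 10^-3 mol (1:1 ratio)
[CH3COOH]_dilute = 7.889 × 10^-3 / 0.02000 = 0.3945 mol/L
Dilution factor = 200.0 / 19.75 = 10.13
[CH3COOH]_stock = 0.3945 × 10.13 = 3.994 mol/L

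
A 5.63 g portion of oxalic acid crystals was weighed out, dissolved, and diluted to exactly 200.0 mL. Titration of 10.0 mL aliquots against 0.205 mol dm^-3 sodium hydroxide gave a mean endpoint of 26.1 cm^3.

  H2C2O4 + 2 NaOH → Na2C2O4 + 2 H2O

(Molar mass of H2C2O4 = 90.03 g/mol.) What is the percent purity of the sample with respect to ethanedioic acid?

n(NaOH) per titration = 0.0261 × 0.205 = 5.35 × 10^-3 mol
From the 1:2 ratio, n(H2C2O4) in each aliquot = 1/2 × 5.35 × 10^-3 = 2.68 × 10^-3 mol
n(H2C2O4) in the whole flask = 2.68 × 10^-3 × 200.0/10.0 = 0.0535 mol
mass of H2C2O4 = 0.0535 × 90.03 = 4.82 g
% H2C2O4 = 4.82 / 5.63 × 100 = 85.6 %

85.6 %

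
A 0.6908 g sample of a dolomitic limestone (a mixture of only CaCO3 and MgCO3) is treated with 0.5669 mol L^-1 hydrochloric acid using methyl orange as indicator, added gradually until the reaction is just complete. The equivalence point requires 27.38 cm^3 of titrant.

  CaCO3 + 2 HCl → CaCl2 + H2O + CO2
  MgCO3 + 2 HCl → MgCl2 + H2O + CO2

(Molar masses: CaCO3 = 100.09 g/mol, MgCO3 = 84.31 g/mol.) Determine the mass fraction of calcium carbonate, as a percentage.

33.50 %

n(HCl) = 0.02738 × 0.5669 = 0.01552 mol
Let x = n(CaCO3), y = n(MgCO3).
Titrant: 2x + 2y = 0.01552;  mass: 100.09x + 84.31y = 0.6908
Solving, x = 2.312 × 10^-3 mol, y = 5.449 × 10^-3 mol
mass of CaCO3 = 2.312 × 10^-3 × 100.09 = 0.2314 g
% CaCO3 = 0.2314 / 0.6908 × 100 = 33.50 %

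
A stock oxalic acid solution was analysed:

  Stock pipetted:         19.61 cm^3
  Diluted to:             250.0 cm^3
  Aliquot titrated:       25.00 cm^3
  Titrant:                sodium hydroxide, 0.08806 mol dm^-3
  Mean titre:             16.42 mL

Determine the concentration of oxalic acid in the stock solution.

0.3687 mol/L

H2C2O4 + 2 NaOH → Na2C2O4 + 2 H2O
n(NaOH) = 0.01642 × 0.08806 = 1.446 × 10^-3 mol
From the 1:2 ratio, n(H2C2O4) in the aliquot = 1/2 × 1.446 × 10^-3 = 7.230 × 10^-4 mol
[H2C2O4]_dilute = 7.230 × 10^-4 / 0.02500 = 0.02892 mol/L
Dilution factor = 250.0 / 19.61 = 12.75
[H2C2O4]_stock = 0.02892 × 12.75 = 0.3687 mol/L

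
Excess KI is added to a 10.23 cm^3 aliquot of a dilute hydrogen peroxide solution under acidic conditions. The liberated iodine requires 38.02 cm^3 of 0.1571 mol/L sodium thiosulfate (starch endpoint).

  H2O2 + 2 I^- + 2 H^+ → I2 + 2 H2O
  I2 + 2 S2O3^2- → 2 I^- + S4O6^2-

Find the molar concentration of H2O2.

n(S2O3^2-) = 0.03802 × 0.1571 = 5.973 × 10^-3 mol
n(I2) = n(S2O3^2-)/2 = 2.986 × 10^-3 mol
n(H2O2) in the aliquot = 2.986 × 10^-3 mol (1:1 ratio)
[H2O2] = 2.986 × 10^-3 / 0.01023 = 0.2919 mol/L

0.2919 mol/L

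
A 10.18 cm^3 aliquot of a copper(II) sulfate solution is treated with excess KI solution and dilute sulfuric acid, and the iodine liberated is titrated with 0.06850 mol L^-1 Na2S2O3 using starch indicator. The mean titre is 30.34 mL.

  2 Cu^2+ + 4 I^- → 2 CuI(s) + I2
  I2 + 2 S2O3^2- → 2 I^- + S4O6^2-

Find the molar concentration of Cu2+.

n(S2O3^2-) = 0.03034 × 0.06850 = 2.078 × 10^-3 mol
n(I2) = n(S2O3^2-)/2 = 1.039 × 10^-3 mol
From the 2:1 ratio, n(Cu2+) in the aliquot = 2/1 × 1.039 × 10^-3 = 2.078 × 10^-3 mol
[Cu2+] = 2.078 × 10^-3 / 0.01018 = 0.2042 mol/L

0.2042 mol/L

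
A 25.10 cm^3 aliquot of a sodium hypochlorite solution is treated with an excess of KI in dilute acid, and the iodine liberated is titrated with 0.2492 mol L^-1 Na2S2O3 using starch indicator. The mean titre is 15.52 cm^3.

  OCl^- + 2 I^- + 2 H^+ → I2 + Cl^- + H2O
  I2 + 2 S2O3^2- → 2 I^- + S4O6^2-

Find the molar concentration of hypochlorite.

0.07704 mol/L

n(S2O3^2-) = 0.01552 × 0.2492 = 3.868 × 10^-3 mol
n(I2) = n(S2O3^2-)/2 = 1.934 × 10^-3 mol
n(OCl^-) in the aliquot = 1.934 × 10^-3 mol (1:1 ratio)
[OCl^-] = 1.934 × 10^-3 / 0.02510 = 0.07704 mol/L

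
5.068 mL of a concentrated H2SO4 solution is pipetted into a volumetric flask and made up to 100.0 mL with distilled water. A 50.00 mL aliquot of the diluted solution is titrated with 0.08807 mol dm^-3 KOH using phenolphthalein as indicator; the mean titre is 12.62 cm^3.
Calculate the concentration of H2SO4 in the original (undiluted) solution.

H2SO4 + 2 KOH → K2SO4 + 2 H2O
n(KOH) = 0.01262 × 0.08807 = 1.111 × 10^-3 mol
From the 1:2 ratio, n(H2SO4) in the aliquot = 1/2 × 1.111 × 10^-3 = 5.557 × 10^-4 mol
[H2SO4]_dilute = 5.557 × 10^-4 / 0.05000 = 0.01111 mol/L
Dilution factor = 100.0 / 5.068 = 19.73
[H2SO4]_stock = 0.01111 × 19.73 = 0.2193 mol/L

0.2193 mol/L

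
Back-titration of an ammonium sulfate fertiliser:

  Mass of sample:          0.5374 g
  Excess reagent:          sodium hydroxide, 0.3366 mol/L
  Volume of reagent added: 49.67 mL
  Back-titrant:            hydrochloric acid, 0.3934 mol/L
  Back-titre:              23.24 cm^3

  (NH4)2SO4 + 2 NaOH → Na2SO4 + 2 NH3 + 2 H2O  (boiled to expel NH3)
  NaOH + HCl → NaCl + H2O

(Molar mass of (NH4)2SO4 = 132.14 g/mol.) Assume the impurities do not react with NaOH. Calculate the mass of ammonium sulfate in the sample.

0.5006 g

n(NaOH) added = 0.04967 × 0.3366 = 0.01672 mol
n(HCl) used in back-titration = 0.02324 × 0.3934 = 9.143 × 10^-3 mol
n(NaOH) left over = 9.143 × 10^-3 mol (1:1 ratio)
n(NaOH) consumed by analyte = 0.01672 − 9.143 × 10^-3 = 7.576 × 10^-3 mol
From the 1:2 ratio, n((NH4)2SO4) = 1/2 × 7.576 × 10^-3 = 3.788 × 10^-3 mol
mass of (NH4)2SO4 = 3.788 × 10^-3 × 132.14 = 0.5006 g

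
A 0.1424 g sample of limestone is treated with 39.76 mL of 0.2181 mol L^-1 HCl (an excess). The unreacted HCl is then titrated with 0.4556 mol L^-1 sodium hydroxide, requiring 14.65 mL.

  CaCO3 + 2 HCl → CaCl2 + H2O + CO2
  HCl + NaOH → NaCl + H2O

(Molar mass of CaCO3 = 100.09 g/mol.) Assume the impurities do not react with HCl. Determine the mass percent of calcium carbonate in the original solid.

n(HCl) added = 0.03976 × 0.2181 = 8.672 × 10^-3 mol
n(NaOH) used in back-titration = 0.01465 × 0.4556 = 6.675 × 10^-3 mol
n(HCl) left over = 6.675 × 10^-3 mol (1:1 ratio)
n(HCl) consumed by analyte = 8.672 × 10^-3 − 6.675 × 10^-3 = 1.997 × 10^-3 mol
From the 1:2 ratio, n(CaCO3) = 1/2 × 1.997 × 10^-3 = 9.986 × 10^-4 mol
mass of CaCO3 = 9.986 × 10^-4 × 100.09 = 0.09995 g
% CaCO3 = 0.09995 / 0.1424 × 100 = 70.19 %

70.19 %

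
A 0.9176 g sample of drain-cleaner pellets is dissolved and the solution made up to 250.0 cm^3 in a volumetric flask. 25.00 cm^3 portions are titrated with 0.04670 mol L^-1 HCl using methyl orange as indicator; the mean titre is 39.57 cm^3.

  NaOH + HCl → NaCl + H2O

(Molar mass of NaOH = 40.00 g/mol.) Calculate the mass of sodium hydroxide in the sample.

n(HCl) per titration = 0.03957 × 0.04670 = 1.848 × 10^-3 mol
n(NaOH) in each aliquot = 1.848 × 10^-3 mol (1:1 ratio)
n(NaOH) in the whole flask = 1.848 × 10^-3 × 250.0/25.00 = 0.01848 mol
mass of NaOH = 0.01848 × 40.00 = 0.7392 g

0.7392 g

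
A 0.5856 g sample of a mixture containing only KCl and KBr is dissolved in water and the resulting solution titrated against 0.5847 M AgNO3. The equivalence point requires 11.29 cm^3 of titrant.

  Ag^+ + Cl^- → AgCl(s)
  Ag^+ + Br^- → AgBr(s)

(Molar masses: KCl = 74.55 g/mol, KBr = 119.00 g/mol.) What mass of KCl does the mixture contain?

n(AgNO3) = 0.01129 × 0.5847 = 6.601 × 10^-3 mol
Let x = n(KCl), y = n(KBr).
Titrant: 1x + 1y = 6.601 × 10^-3;  mass: 74.55x + 119.00y = 0.5856
Solving, x = 4.498 × 10^-3 mol, y = 2.103 × 10^-3 mol
mass of KCl = 4.498 × 10^-3 × 74.55 = 0.3353 g

0.3353 g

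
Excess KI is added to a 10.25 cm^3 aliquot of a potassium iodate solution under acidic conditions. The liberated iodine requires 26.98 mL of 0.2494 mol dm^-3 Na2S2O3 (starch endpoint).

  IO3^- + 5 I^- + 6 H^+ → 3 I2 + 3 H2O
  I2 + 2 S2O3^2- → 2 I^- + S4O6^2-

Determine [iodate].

0.1094 mol/L

n(S2O3^2-) = 0.02698 × 0.2494 = 6.729 × 10^-3 mol
n(I2) = n(S2O3^2-)/2 = 3.364 × 10^-3 mol
From the 1:3 ratio, n(IO3^-) in the aliquot = 1/3 × 3.364 × 10^-3 = 1.121 × 10^-3 mol
[IO3^-] = 1.121 × 10^-3 / 0.01025 = 0.1094 mol/L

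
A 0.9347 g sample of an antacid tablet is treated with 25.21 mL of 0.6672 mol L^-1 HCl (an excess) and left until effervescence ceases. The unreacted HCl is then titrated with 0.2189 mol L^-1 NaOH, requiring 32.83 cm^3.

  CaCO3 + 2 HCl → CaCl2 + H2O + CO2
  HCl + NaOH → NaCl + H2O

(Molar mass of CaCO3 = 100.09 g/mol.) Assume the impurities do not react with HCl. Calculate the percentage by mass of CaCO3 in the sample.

51.58 %

n(HCl) added = 0.02521 × 0.6672 = 0.01682 mol
n(NaOH) used in back-titration = 0.03283 × 0.2189 = 7.186 × 10^-3 mol
n(HCl) left over = 7.186 × 10^-3 mol (1:1 ratio)
n(HCl) consumed by analyte = 0.01682 − 7.186 × 10^-3 = 9.634 × 10^-3 mol
From the 1:2 ratio, n(CaCO3) = 1/2 × 9.634 × 10^-3 = 4.817 × 10^-3 mol
mass of CaCO3 = 4.817 × 10^-3 × 100.09 = 0.4821 g
% CaCO3 = 0.4821 / 0.9347 × 100 = 51.58 %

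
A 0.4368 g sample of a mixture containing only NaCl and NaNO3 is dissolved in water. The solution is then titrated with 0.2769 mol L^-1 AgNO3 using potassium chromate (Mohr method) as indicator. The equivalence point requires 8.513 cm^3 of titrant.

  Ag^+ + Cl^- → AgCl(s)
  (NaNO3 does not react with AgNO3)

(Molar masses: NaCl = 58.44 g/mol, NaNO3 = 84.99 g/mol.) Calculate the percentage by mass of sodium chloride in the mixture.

31.54 %

n(AgNO3) = 0.008513 × 0.2769 = 2.357 × 10^-3 mol
Let x = n(NaCl), y = n(NaNO3).
Titrant: 1x = 2.357 × 10^-3;  mass: 58.44x + 84.99y = 0.4368
Solving, x = 2.357 × 10^-3 mol, y = 3.519 × 10^-3 mol
mass of NaCl = 2.357 × 10^-3 × 58.44 = 0.1378 g
% NaCl = 0.1378 / 0.4368 × 100 = 31.54 %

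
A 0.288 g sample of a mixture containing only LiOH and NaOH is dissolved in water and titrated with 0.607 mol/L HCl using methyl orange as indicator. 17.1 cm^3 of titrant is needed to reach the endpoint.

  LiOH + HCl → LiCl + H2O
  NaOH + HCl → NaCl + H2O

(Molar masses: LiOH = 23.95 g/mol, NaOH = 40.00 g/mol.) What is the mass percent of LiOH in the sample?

65.9 %

n(HCl) = 0.0171 × 0.607 = 0.0104 mol
Let x = n(LiOH), y = n(NaOH).
Titrant: 1x + 1y = 0.0104;  mass: 23.95x + 40.00y = 0.288
Solving, x = 7.92 × 10^-3 mol, y = 2.46 × 10^-3 mol
mass of LiOH = 7.92 × 10^-3 × 23.95 = 0.190 g
% LiOH = 0.190 / 0.288 × 100 = 65.9 %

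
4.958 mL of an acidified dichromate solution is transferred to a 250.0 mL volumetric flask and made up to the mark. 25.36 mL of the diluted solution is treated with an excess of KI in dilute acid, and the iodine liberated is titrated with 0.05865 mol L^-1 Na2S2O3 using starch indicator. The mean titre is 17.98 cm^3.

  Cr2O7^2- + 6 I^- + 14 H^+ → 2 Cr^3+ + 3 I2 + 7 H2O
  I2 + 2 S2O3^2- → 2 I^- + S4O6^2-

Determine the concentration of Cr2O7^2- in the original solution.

n(S2O3^2-) = 0.01798 × 0.05865 = 1.055 × 10^-3 mol
n(I2) = n(S2O3^2-)/2 = 5.273 × 10^-4 mol
From the 1:3 ratio, n(Cr2O7^2-) in the aliquot = 1/3 × 5.273 × 10^-4 = 1.758 × 10^-4 mol
[Cr2O7^2-]_dilute = 1.758 × 10^-4 / 0.02536 = 0.006930 mol/L
[Cr2O7^2-]_original = 0.006930 × 250.0/4.958 = 0.3495 mol/L

0.3495 mol/L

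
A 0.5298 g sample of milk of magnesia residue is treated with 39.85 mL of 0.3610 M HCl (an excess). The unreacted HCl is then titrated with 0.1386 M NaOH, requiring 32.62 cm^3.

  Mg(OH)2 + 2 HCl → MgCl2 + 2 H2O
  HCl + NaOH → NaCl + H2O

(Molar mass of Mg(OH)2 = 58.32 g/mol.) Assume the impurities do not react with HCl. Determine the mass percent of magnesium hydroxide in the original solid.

54.30 %

n(HCl) added = 0.03985 × 0.3610 = 0.01439 mol
n(NaOH) used in back-titration = 0.03262 × 0.1386 = 4.521 × 10^-3 mol
n(HCl) left over = 4.521 × 10^-3 mol (1:1 ratio)
n(HCl) consumed by analyte = 0.01439 − 4.521 × 10^-3 = 9.865 × 10^-3 mol
From the 1:2 ratio, n(Mg(OH)2) = 1/2 × 9.865 × 10^-3 = 4.932 × 10^-3 mol
mass of Mg(OH)2 = 4.932 × 10^-3 × 58.32 = 0.2877 g
% Mg(OH)2 = 0.2877 / 0.5298 × 100 = 54.30 %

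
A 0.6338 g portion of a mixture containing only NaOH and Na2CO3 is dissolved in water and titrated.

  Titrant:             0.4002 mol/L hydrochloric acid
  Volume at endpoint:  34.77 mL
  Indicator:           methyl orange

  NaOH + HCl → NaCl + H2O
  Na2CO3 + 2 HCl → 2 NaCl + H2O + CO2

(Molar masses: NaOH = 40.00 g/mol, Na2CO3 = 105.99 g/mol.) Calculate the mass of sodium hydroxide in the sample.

0.3190 g

n(HCl) = 0.03477 × 0.4002 = 0.01391 mol
Let x = n(NaOH), y = n(Na2CO3).
Titrant: 1x + 2y = 0.01391;  mass: 40.00x + 105.99y = 0.6338
Solving, x = 7.974 × 10^-3 mol, y = 2.970 × 10^-3 mol
mass of NaOH = 7.974 × 10^-3 × 40.00 = 0.3190 g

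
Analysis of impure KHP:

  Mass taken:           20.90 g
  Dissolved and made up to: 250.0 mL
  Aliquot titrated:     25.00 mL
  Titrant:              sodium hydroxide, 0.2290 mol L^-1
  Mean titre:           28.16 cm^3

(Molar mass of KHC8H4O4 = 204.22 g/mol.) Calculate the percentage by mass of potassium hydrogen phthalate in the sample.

63.01 %

KHC8H4O4 + NaOH → KNaC8H4O4 + H2O
n(NaOH) per titration = 0.02816 × 0.2290 = 6.449 × 10^-3 mol
n(KHC8H4O4) in each aliquot = 6.449 × 10^-3 mol (1:1 ratio)
n(KHC8H4O4) in the whole flask = 6.449 × 10^-3 × 250.0/25.00 = 0.06449 mol
mass of KHC8H4O4 = 0.06449 × 204.22 = 13.17 g
% KHC8H4O4 = 13.17 / 20.90 × 100 = 63.01 %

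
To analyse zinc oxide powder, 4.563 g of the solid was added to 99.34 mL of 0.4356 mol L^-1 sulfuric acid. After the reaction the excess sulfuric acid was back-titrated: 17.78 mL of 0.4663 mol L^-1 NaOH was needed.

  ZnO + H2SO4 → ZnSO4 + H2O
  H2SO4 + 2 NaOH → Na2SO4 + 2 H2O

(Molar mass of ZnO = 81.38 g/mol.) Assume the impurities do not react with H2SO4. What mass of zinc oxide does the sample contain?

3.184 g

n(H2SO4) added = 0.09934 × 0.4356 = 0.04327 mol
n(NaOH) used in back-titration = 0.01778 × 0.4663 = 8.291 × 10^-3 mol
From the 1:2 ratio, n(H2SO4) left over = 1/2 × 8.291 × 10^-3 = 4.145 × 10^-3 mol
n(H2SO4) consumed by analyte = 0.04327 − 4.145 × 10^-3 = 0.03913 mol
n(ZnO) = 0.03913 mol (1:1 ratio)
mass of ZnO = 0.03913 × 81.38 = 3.184 g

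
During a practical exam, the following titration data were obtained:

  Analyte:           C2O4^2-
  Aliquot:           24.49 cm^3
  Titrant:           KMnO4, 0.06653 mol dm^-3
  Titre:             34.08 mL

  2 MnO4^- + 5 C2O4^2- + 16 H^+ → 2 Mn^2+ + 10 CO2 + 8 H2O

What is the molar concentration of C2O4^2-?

0.2315 mol/L

n(KMnO4) = 0.03408 L × 0.06653 mol/L = 2.267 × 10^-3 mol
From the 5:2 mole ratio, n(C2O4^2-) = 5/2 × 2.267 × 10^-3 = 5.668 × 10^-3 mol
[C2O4^2-] = 5.668 × 10^-3 mol / 0.02449 L = 0.2315 mol/L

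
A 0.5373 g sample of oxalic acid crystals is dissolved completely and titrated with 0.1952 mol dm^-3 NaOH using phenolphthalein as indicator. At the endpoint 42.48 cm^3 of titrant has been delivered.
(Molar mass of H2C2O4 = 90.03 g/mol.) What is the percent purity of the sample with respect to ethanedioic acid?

H2C2O4 + 2 NaOH → Na2C2O4 + 2 H2O
n(NaOH) = 0.04248 L × 0.1952 mol/L = 8.292 × 10^-3 mol
From the 1:2 ratio, n(H2C2O4) = 1/2 × 8.292 × 10^-3 = 4.146 × 10^-3 mol
mass of H2C2O4 = 4.146 × 10^-3 × 90.03 g/mol = 0.3733 g
% H2C2O4 = 0.3733 / 0.5373 × 100 = 69.47 %

69.47 %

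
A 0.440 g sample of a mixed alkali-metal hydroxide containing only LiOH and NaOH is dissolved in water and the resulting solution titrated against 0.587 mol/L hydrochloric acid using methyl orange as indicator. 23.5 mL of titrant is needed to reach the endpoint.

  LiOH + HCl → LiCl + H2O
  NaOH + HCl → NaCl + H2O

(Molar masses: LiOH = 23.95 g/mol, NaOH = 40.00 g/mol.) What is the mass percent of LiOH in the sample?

n(HCl) = 0.0235 × 0.587 = 0.0138 mol
Let x = n(LiOH), y = n(NaOH).
Titrant: 1x + 1y = 0.0138;  mass: 23.95x + 40.00y = 0.440
Solving, x = 6.96 × 10^-3 mol, y = 6.83 × 10^-3 mol
mass of LiOH = 6.96 × 10^-3 × 23.95 = 0.167 g
% LiOH = 0.167 / 0.440 × 100 = 37.9 %

37.9 %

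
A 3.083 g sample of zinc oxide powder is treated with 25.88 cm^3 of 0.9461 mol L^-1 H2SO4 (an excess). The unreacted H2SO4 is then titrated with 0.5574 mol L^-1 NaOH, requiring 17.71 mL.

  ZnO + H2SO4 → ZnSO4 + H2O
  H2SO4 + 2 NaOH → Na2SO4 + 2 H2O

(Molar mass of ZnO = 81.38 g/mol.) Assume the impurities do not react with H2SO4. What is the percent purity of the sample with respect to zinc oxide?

51.60 %

n(H2SO4) added = 0.02588 × 0.9461 = 0.02449 mol
n(NaOH) used in back-titration = 0.01771 × 0.5574 = 9.872 × 10^-3 mol
From the 1:2 ratio, n(H2SO4) left over = 1/2 × 9.872 × 10^-3 = 4.936 × 10^-3 mol
n(H2SO4) consumed by analyte = 0.02449 − 4.936 × 10^-3 = 0.01955 mol
n(ZnO) = 0.01955 mol (1:1 ratio)
mass of ZnO = 0.01955 × 81.38 = 1.591 g
% ZnO = 1.591 / 3.083 × 100 = 51.60 %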